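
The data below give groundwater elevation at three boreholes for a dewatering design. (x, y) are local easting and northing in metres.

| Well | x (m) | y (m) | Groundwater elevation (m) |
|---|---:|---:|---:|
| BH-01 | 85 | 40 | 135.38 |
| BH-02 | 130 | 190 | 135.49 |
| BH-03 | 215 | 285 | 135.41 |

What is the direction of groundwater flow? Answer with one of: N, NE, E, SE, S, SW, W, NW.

SE

Taking BH-01 as reference: BH-02−BH-01 = (45, 150, +0.11); BH-03−BH-01 = (130, 245, +0.03).
Solve a·Δx + b·Δy = Δh: det = 45·245 − 130·150 = -8475.
∂h/∂x = [(+0.11)·245 − (+0.03)·150] / -8475 = -0.002649
∂h/∂y = [45·(+0.03) − 130·(+0.11)] / -8475 = +0.001528
Flow = −∇h = (+0.002649 east, -0.001528 north), which points southeast.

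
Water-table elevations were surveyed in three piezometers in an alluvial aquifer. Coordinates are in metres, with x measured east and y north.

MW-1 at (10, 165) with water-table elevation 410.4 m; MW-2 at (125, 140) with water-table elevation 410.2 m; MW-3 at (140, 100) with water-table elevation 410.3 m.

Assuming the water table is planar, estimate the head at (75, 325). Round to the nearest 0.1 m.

Taking MW-1 as reference: MW-2−MW-1 = (115, -25, -0.2); MW-3−MW-1 = (130, -65, -0.1).
Solve a·Δx + b·Δy = Δh: det = 115·(-65) − 130·(-25) = -4225.
∂h/∂x = [(-0.2)·(-65) − (-0.1)·(-25)] / -4225 = -0.002485
∂h/∂y = [115·(-0.1) − 130·(-0.2)] / -4225 = -0.003432
h(75, 325) = 410.4 + (-0.002485)·(65) + (-0.003432)·(160) = 410.4 -0.162 -0.549 = 409.689 m.

409.7 m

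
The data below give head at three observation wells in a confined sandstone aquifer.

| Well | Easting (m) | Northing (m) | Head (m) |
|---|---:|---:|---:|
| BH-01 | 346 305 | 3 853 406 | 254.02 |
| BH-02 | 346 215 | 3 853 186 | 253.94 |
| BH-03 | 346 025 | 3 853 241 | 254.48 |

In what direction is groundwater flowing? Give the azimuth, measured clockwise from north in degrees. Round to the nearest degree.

119°

Differences from BH-01: to BH-02 (Δx, Δy, Δh) = (-90, -220, -0.08); to BH-03 = (-280, -165, +0.46).
Solve a·Δx + b·Δy = Δh: det = (-90)·(-165) − (-280)·(-220) = -46750.
∂h/∂x = [(-0.08)·(-165) − (+0.46)·(-220)] / -46750 = -0.002447
∂h/∂y = [(-90)·(+0.46) − (-280)·(-0.08)] / -46750 = +0.001365
Flow direction (−∇h) has components (+0.002447 E, -0.001365 N).
Azimuth = atan2(E, N) = atan2(+0.002447, -0.001365) = 119.1° ≈ 119°.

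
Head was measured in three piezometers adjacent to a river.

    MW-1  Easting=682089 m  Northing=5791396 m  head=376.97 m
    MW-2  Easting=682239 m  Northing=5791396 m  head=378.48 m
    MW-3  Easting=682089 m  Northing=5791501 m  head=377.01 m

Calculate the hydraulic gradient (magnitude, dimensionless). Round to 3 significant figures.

0.0101

∂h/∂x = (378.48 − 376.97) / (682239 − 682089) = +0.01007
∂h/∂y = (377.01 − 376.97) / (5791501 − 5791396) = +0.0003810
|∇h| = √(0.01007² + 0.0003810²) = 0.01008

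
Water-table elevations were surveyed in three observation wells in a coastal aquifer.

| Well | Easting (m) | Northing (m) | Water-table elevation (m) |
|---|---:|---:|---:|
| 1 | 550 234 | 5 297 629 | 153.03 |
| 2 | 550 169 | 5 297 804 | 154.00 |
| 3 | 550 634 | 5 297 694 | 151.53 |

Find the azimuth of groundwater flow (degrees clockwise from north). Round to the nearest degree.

Taking 1 as reference: 2−1 = (-65, 175, +0.97); 3−1 = (400, 65, -1.50).
Determinant of the coordinate differences = (-65)·65 − 400·175 = -74225.
∂h/∂x = [(+0.97)·65 − (-1.50)·175] / -74225 = -0.004386
∂h/∂y = [(-65)·(-1.50) − 400·(+0.97)] / -74225 = +0.003914
Flow direction (−∇h) has components (+0.004386 E, -0.003914 N).
Azimuth = atan2(E, N) = atan2(+0.004386, -0.003914) = 131.7° ≈ 132°.

132°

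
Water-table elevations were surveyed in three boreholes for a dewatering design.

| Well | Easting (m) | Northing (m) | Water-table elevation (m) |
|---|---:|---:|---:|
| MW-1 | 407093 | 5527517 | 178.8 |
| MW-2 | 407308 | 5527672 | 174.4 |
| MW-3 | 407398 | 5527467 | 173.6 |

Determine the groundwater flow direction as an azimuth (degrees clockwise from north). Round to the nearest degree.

Differences from MW-1: to MW-2 (Δx, Δy, Δh) = (215, 155, -4.4); to MW-3 = (305, -50, -5.2).
Solve a·Δx + b·Δy = Δh: det = 215·(-50) − 305·155 = -58025.
∂h/∂x = [(-4.4)·(-50) − (-5.2)·155] / -58025 = -0.01768
∂h/∂y = [215·(-5.2) − 305·(-4.4)] / -58025 = -0.003860
Flow direction (−∇h) has components (+0.01768 E, +0.003860 N).
Azimuth = atan2(E, N) = atan2(+0.01768, +0.003860) = 77.7° ≈ 078°.

078°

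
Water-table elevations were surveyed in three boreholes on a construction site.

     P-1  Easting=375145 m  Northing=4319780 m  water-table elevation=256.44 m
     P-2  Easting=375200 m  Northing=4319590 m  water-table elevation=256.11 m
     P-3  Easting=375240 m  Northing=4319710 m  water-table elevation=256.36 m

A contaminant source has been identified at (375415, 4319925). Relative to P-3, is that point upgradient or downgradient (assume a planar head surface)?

upgradient

With h = a·x + b·y + c and P-1 as origin, the differences give:
  55·a + (-190)·b = -0.33
  95·a + (-70)·b = -0.08
Eliminate b (×(-70) and ×(-190), subtract): 14200·a = 7.900 → a = ∂h/∂x = +0.0005563
Back-substitute: b = ∂h/∂y = +0.001898.
Head at (375415, 4319925) = 256.44 + (+0.0005563)·(270) + (+0.001898)·(145) = 256.87 m.
That is higher than the 256.36 m at P-3, so the point is upgradient.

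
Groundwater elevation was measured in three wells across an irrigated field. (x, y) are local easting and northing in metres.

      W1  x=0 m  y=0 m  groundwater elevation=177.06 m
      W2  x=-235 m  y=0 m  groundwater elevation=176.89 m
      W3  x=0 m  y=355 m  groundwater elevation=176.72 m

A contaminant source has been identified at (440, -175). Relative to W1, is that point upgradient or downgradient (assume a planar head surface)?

upgradient

∂h/∂x = (176.89 − 177.06) / (-235 − 0) = +0.0007234
∂h/∂y = (176.72 − 177.06) / (355 − 0) = -0.0009577
Head at (440, -175) = 177.06 + (+0.0007234)·(440) + (-0.0009577)·(-175) = 177.55 m.
That is higher than the 177.06 m at W1, so the point is upgradient.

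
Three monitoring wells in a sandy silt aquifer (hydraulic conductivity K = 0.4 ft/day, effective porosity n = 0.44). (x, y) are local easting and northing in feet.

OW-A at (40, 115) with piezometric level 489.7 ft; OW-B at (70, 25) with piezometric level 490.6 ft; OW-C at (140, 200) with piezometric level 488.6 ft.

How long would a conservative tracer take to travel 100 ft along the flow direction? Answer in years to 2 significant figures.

Differences from OW-A: to OW-B (Δx, Δy, Δh) = (30, -90, +0.9); to OW-C = (100, 85, -1.1).
Determinant of the coordinate differences = 30·85 − 100·(-90) = 11550.
∂h/∂x = [(+0.9)·85 − (-1.1)·(-90)] / 11550 = -0.001948
∂h/∂y = [30·(-1.1) − 100·(+0.9)] / 11550 = -0.01065
|∇h| = √(-0.001948² + -0.01065²) = 0.01083
Seepage velocity v = K·i/n = 0.4 × 0.01083 / 0.44 = 0.009845 ft/day.
t = 100 / 0.009845 = 1.016e+04 days = 27.8 years.

28 years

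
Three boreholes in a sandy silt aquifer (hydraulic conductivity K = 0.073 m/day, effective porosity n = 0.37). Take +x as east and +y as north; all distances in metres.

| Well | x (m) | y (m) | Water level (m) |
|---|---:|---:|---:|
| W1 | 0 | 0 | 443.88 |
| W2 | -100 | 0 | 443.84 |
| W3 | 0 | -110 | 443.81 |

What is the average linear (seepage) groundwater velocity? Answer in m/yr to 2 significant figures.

∂h/∂x = (443.84 − 443.88) / (-100 − 0) = +0.0004000
∂h/∂y = (443.81 − 443.88) / (-110 − 0) = +0.0006364
|∇h| = √(0.0004000² + 0.0006364²) = 0.0007517
Seepage velocity v = K·i/n = 0.073 × 0.0007517 / 0.37 = 0.0001483 m/day = 0.05417 m/yr.

0.054 m/yr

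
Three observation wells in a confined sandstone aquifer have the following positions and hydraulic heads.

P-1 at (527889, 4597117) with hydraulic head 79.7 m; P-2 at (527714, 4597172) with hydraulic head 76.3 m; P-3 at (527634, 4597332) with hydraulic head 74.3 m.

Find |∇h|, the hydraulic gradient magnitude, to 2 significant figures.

Taking P-1 as reference: P-2−P-1 = (-175, 55, -3.4); P-3−P-1 = (-255, 215, -5.4).
Determinant of the coordinate differences = (-175)·215 − (-255)·55 = -23600.
∂h/∂x = [(-3.4)·215 − (-5.4)·55] / -23600 = +0.01839
∂h/∂y = [(-175)·(-5.4) − (-255)·(-3.4)] / -23600 = -0.003305
|∇h| = √(0.01839² + -0.003305²) = 0.01868

0.019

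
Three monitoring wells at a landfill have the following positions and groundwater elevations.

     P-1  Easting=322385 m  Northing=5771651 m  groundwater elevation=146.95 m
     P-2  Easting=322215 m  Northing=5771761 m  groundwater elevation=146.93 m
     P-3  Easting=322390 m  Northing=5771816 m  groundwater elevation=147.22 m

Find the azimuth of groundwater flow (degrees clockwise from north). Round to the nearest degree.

With h = a·x + b·y + c and P-1 as origin, the differences give:
  (-170)·a + 110·b = -0.02
  5·a + 165·b = +0.27
Eliminate b (×165 and ×110, subtract): -28600·a = -33.000 → a = ∂h/∂x = +0.001154
Back-substitute: b = ∂h/∂y = +0.001601.
Flow direction (−∇h) has components (-0.001154 E, -0.001601 N).
Azimuth = atan2(E, N) = atan2(-0.001154, -0.001601) = 215.8° ≈ 216°.

216°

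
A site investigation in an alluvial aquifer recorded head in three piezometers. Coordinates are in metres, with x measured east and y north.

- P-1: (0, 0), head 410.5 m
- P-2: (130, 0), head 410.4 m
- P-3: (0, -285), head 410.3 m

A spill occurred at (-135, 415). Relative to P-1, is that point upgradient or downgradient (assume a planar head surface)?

∂h/∂x = (410.4 − 410.5) / (130 − 0) = -0.0007692
∂h/∂y = (410.3 − 410.5) / (-285 − 0) = +0.0007018
Head at (-135, 415) = 410.5 + (-0.0007692)·(-135) + (+0.0007018)·(415) = 410.90 m.
That is higher than the 410.5 m at P-1, so the point is upgradient.

upgradient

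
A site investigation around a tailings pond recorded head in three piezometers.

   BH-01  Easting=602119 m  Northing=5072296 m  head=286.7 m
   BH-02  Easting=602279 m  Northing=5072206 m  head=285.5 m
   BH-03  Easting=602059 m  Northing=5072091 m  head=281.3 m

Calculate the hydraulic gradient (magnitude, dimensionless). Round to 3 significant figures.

0.0253

With h = a·x + b·y + c and BH-01 as origin, the differences give:
  160·a + (-90)·b = -1.2
  (-60)·a + (-205)·b = -5.4
Eliminate b (×(-205) and ×(-90), subtract): -38200·a = -240.00 → a = ∂h/∂x = +0.006283
Back-substitute: b = ∂h/∂y = +0.02450.
|∇h| = √(0.006283² + 0.02450²) = 0.02529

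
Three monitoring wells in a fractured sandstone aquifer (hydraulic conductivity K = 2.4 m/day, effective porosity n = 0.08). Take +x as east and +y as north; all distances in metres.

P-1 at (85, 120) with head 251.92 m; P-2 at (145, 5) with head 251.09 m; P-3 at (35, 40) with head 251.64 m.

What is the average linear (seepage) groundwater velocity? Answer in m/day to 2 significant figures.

Three-point gradient (reference P-1): Δ to P-2 = (60, -115, -0.83), Δ to P-3 = (-50, -80, -0.28).
∂h/∂x = -0.003242, ∂h/∂y = +0.005526 (det = -10550).
|∇h| = √(-0.003242² + 0.005526²) = 0.006407
Seepage velocity v = K·i/n = 2.4 × 0.006407 / 0.08 = 0.1922 m/day.

0.19 m/day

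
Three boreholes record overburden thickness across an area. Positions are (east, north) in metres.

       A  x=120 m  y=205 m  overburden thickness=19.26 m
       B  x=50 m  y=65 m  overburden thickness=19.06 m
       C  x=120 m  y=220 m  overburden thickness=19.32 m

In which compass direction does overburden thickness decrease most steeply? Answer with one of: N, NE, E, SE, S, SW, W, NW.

SE

Differences from A: to B (Δx, Δy, Δh) = (-70, -140, -0.20); to C = (0, 15, +0.06).
Determinant of the coordinate differences = (-70)·15 − 0·(-140) = -1050.
∂d/∂x = [(-0.20)·15 − (+0.06)·(-140)] / -1050 = -0.005143
∂d/∂y = [(-70)·(+0.06) − 0·(-0.20)] / -1050 = +0.004000
Steepest decrease is along −∇f = (+0.005143 E, -0.004000 N) → southeast.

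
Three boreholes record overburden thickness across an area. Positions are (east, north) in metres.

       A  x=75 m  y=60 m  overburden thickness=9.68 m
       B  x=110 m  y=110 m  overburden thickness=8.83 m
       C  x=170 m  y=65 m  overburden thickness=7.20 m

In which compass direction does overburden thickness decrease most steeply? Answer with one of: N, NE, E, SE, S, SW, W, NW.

E

With d = a·x + b·y + c and A as origin, the differences give:
  35·a + 50·b = -0.85
  95·a + 5·b = -2.48
Eliminate b (×5 and ×50, subtract): -4575·a = 119.750 → a = ∂d/∂x = -0.02617
Back-substitute: b = ∂d/∂y = +0.001322.
Steepest decrease is along −∇f = (+0.02617 E, -0.001322 N) → east.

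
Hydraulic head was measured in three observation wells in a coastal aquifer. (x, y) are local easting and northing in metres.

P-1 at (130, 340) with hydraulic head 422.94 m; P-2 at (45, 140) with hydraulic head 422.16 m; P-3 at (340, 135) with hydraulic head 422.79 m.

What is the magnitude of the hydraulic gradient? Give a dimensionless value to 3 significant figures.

Differences from P-1: to P-2 (Δx, Δy, Δh) = (-85, -200, -0.78); to P-3 = (210, -205, -0.15).
Solve a·Δx + b·Δy = Δh: det = (-85)·(-205) − 210·(-200) = 59425.
∂h/∂x = [(-0.78)·(-205) − (-0.15)·(-200)] / 59425 = +0.002186
∂h/∂y = [(-85)·(-0.15) − 210·(-0.78)] / 59425 = +0.002971
|∇h| = √(0.002186² + 0.002971²) = 0.003689

0.00369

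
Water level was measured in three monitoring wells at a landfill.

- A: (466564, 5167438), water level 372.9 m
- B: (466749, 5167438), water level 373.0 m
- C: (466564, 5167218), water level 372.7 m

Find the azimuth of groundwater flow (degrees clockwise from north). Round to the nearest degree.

∂h/∂x = (373.0 − 372.9) / (466749 − 466564) = +0.0005405
∂h/∂y = (372.7 − 372.9) / (5167218 − 5167438) = +0.0009091
Flow direction (−∇h) has components (-0.0005405 E, -0.0009091 N).
Azimuth = atan2(E, N) = atan2(-0.0005405, -0.0009091) = 210.7° ≈ 211°.

211°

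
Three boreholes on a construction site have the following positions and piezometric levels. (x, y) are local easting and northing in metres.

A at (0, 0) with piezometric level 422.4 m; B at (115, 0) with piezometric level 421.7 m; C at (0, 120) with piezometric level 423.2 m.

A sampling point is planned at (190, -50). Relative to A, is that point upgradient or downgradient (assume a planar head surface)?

downgradient

∂h/∂x = (421.7 − 422.4) / (115 − 0) = -0.006087
∂h/∂y = (423.2 − 422.4) / (120 − 0) = +0.006667
Head at (190, -50) = 422.4 + (-0.006087)·(190) + (+0.006667)·(-50) = 420.91 m.
That is lower than the 422.4 m at A, so the point is downgradient.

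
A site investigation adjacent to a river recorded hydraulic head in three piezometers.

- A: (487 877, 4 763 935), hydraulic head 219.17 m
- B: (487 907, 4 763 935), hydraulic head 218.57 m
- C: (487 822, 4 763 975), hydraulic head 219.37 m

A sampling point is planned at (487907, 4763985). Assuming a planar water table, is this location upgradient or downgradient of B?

downgradient

Differences from A: to B (Δx, Δy, Δh) = (30, 0, -0.60); to C = (-55, 40, +0.20).
Determinant of the coordinate differences = 30·40 − (-55)·0 = 1200.
∂h/∂x = [(-0.60)·40 − (+0.20)·0] / 1200 = -0.02000
∂h/∂y = [30·(+0.20) − (-55)·(-0.60)] / 1200 = -0.02250
Head at (487907, 4763985) = 219.17 + (-0.02000)·(30) + (-0.02250)·(50) = 217.44 m.
That is lower than the 218.57 m at B, so the point is downgradient.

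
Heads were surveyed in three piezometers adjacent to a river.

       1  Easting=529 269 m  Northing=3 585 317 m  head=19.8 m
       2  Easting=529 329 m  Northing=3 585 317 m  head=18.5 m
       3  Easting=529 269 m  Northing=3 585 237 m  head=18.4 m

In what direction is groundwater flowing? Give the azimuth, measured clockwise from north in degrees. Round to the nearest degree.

∂h/∂x = (18.5 − 19.8) / (529329 − 529269) = -0.02167
∂h/∂y = (18.4 − 19.8) / (3585237 − 3585317) = +0.01750
Flow direction (−∇h) has components (+0.02167 E, -0.01750 N).
Azimuth = atan2(E, N) = atan2(+0.02167, -0.01750) = 128.9° ≈ 129°.

129°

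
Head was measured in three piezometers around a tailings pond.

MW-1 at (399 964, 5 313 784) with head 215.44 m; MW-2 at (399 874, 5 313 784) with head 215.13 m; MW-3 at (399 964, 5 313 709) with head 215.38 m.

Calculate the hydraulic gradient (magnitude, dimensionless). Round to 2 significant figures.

∂h/∂x = (215.13 − 215.44) / (399874 − 399964) = +0.003444
∂h/∂y = (215.38 − 215.44) / (5313709 − 5313784) = +0.0008000
|∇h| = √(0.003444² + 0.0008000²) = 0.003536

0.0035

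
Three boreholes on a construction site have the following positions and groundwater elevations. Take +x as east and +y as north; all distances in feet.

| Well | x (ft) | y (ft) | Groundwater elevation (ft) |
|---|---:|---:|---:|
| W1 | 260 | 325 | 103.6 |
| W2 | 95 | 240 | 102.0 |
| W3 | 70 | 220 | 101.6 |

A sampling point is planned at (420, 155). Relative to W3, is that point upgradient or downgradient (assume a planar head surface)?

downgradient

Taking W1 as reference: W2−W1 = (-165, -85, -1.6); W3−W1 = (-190, -105, -2.0).
Solve a·Δx + b·Δy = Δh: det = (-165)·(-105) − (-190)·(-85) = 1175.
∂h/∂x = [(-1.6)·(-105) − (-2.0)·(-85)] / 1175 = -0.001702
∂h/∂y = [(-165)·(-2.0) − (-190)·(-1.6)] / 1175 = +0.02213
Head at (420, 155) = 103.6 + (-0.001702)·(160) + (+0.02213)·(-170) = 99.57 ft.
That is lower than the 101.6 ft at W3, so the point is downgradient.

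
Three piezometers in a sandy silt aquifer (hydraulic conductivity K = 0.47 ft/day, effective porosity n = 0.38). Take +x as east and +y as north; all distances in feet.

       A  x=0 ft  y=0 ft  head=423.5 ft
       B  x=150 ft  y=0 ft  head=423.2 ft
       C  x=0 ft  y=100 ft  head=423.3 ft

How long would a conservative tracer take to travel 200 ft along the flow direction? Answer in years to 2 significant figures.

∂h/∂x = (423.2 − 423.5) / (150 − 0) = -0.002000
∂h/∂y = (423.3 − 423.5) / (100 − 0) = -0.002000
|∇h| = √(-0.002000² + -0.002000²) = 0.002828
Seepage velocity v = K·i/n = 0.47 × 0.002828 / 0.38 = 0.003498 ft/day.
t = 200 / 0.003498 = 5.718e+04 days = 157 years.

160 years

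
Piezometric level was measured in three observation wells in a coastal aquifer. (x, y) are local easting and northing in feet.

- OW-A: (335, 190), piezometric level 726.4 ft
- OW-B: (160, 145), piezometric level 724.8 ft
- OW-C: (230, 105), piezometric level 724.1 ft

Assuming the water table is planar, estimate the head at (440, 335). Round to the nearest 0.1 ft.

730.1 ft

Differences from OW-A: to OW-B (Δx, Δy, Δh) = (-175, -45, -1.6); to OW-C = (-105, -85, -2.3).
Solve a·Δx + b·Δy = Δh: det = (-175)·(-85) − (-105)·(-45) = 10150.
∂h/∂x = [(-1.6)·(-85) − (-2.3)·(-45)] / 10150 = +0.003202
∂h/∂y = [(-175)·(-2.3) − (-105)·(-1.6)] / 10150 = +0.02310
h(440, 335) = 726.4 + (+0.003202)·(105) + (+0.02310)·(145) = 726.4 +0.336 +3.350 = 730.086 ft.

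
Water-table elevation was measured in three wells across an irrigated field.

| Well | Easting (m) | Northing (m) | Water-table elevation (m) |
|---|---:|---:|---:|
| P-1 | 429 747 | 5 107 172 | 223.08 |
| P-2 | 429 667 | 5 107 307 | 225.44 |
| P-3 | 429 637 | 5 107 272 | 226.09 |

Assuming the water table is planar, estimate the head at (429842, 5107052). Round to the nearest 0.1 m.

220.4 m

With h = a·x + b·y + c and P-1 as origin, the differences give:
  (-80)·a + 135·b = +2.36
  (-110)·a + 100·b = +3.01
Eliminate b (×100 and ×135, subtract): 6850·a = -170.350 → a = ∂h/∂x = -0.02487
Back-substitute: b = ∂h/∂y = +0.002745.
h(429842, 5107052) = 223.08 + (-0.02487)·(95) + (+0.002745)·(-120) = 223.08 -2.363 -0.329 = 220.388 m.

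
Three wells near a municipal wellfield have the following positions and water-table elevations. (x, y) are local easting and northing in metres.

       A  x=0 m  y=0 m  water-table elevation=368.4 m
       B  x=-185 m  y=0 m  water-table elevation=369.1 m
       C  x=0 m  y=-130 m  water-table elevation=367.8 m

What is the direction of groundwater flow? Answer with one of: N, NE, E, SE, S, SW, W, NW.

∂h/∂x = (369.1 − 368.4) / (-185 − 0) = -0.003784
∂h/∂y = (367.8 − 368.4) / (-130 − 0) = +0.004615
Flow = −∇h = (+0.003784 east, -0.004615 north), which points southeast.

SE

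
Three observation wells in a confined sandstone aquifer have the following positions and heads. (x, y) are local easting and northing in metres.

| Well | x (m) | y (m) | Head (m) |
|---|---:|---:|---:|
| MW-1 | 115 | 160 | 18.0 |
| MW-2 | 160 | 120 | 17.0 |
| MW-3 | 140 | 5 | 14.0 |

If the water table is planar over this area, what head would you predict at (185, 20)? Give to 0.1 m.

Three-point gradient (reference MW-1): Δ to MW-2 = (45, -40, -1.0), Δ to MW-3 = (25, -155, -4.0).
∂h/∂x = +0.0008368, ∂h/∂y = +0.02594 (det = -5975).
h(185, 20) = 18.0 + (+0.0008368)·(70) + (+0.02594)·(-140) = 18.0 +0.059 -3.632 = 14.427 m.

14.4 m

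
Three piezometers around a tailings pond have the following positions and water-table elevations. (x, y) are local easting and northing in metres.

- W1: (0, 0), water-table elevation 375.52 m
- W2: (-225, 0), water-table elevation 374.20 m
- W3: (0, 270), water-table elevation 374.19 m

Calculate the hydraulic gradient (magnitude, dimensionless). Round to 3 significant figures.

∂h/∂x = (374.20 − 375.52) / (-225 − 0) = +0.005867
∂h/∂y = (374.19 − 375.52) / (270 − 0) = -0.004926
|∇h| = √(0.005867² + -0.004926²) = 0.007661

0.00766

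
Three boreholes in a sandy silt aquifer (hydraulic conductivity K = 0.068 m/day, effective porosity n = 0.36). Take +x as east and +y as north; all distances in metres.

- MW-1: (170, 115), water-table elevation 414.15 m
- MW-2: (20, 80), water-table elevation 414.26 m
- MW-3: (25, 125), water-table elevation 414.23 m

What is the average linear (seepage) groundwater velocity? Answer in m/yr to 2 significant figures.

Taking MW-1 as reference: MW-2−MW-1 = (-150, -35, +0.11); MW-3−MW-1 = (-145, 10, +0.08).
Determinant of the coordinate differences = (-150)·10 − (-145)·(-35) = -6575.
∂h/∂x = [(+0.11)·10 − (+0.08)·(-35)] / -6575 = -0.0005932
∂h/∂y = [(-150)·(+0.08) − (-145)·(+0.11)] / -6575 = -0.0006008
|∇h| = √(-0.0005932² + -0.0006008²) = 0.0008443
Seepage velocity v = K·i/n = 0.068 × 0.0008443 / 0.36 = 0.0001595 m/day = 0.05826 m/yr.

0.058 m/yr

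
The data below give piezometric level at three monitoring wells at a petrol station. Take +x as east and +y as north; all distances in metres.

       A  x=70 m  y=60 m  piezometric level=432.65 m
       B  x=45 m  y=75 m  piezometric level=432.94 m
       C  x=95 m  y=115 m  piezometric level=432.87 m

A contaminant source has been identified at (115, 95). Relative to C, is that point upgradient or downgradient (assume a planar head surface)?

With h = a·x + b·y + c and A as origin, the differences give:
  (-25)·a + 15·b = +0.29
  25·a + 55·b = +0.22
Eliminate b (×55 and ×15, subtract): -1750·a = 12.650 → a = ∂h/∂x = -0.007229
Back-substitute: b = ∂h/∂y = +0.007286.
Head at (115, 95) = 432.65 + (-0.007229)·(45) + (+0.007286)·(35) = 432.58 m.
That is lower than the 432.87 m at C, so the point is downgradient.

downgradient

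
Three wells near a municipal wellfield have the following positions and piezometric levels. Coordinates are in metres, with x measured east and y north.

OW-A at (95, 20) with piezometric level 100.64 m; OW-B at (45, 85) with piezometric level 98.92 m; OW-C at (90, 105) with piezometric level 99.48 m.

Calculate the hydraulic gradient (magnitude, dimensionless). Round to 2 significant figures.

With h = a·x + b·y + c and OW-A as origin, the differences give:
  (-50)·a + 65·b = -1.72
  (-5)·a + 85·b = -1.16
Eliminate b (×85 and ×65, subtract): -3925·a = -70.800 → a = ∂h/∂x = +0.01804
Back-substitute: b = ∂h/∂y = -0.01259.
|∇h| = √(0.01804² + -0.01259²) = 0.022

0.022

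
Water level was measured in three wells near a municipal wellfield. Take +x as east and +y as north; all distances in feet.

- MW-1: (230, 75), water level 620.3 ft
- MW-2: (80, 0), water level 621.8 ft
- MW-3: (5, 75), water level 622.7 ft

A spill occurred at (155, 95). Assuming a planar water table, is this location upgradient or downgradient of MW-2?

downgradient

Differences from MW-1: to MW-2 (Δx, Δy, Δh) = (-150, -75, +1.5); to MW-3 = (-225, 0, +2.4).
Solve a·Δx + b·Δy = Δh: det = (-150)·0 − (-225)·(-75) = -16875.
∂h/∂x = [(+1.5)·0 − (+2.4)·(-75)] / -16875 = -0.01067
∂h/∂y = [(-150)·(+2.4) − (-225)·(+1.5)] / -16875 = +0.001333
Head at (155, 95) = 620.3 + (-0.01067)·(-75) + (+0.001333)·(20) = 621.13 ft.
That is lower than the 621.8 ft at MW-2, so the point is downgradient.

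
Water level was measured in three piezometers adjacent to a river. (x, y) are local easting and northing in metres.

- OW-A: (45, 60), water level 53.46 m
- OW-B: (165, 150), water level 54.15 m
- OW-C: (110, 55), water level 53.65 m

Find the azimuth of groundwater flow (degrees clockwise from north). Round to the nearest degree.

223°

Taking OW-A as reference: OW-B−OW-A = (120, 90, +0.69); OW-C−OW-A = (65, -5, +0.19).
Determinant of the coordinate differences = 120·(-5) − 65·90 = -6450.
∂h/∂x = [(+0.69)·(-5) − (+0.19)·90] / -6450 = +0.003186
∂h/∂y = [120·(+0.19) − 65·(+0.69)] / -6450 = +0.003419
Flow direction (−∇h) has components (-0.003186 E, -0.003419 N).
Azimuth = atan2(E, N) = atan2(-0.003186, -0.003419) = 223.0° ≈ 223°.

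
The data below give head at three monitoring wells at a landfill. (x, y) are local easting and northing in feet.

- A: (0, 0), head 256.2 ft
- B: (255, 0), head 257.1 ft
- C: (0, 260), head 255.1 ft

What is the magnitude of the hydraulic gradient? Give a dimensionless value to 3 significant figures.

0.00551

∂h/∂x = (257.1 − 256.2) / (255 − 0) = +0.003529
∂h/∂y = (255.1 − 256.2) / (260 − 0) = -0.004231
|∇h| = √(0.003529² + -0.004231²) = 0.00551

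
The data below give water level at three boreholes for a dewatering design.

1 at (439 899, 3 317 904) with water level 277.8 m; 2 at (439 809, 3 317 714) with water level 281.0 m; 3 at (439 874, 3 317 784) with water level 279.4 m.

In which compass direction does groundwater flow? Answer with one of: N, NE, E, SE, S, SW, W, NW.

Differences from 1: to 2 (Δx, Δy, Δh) = (-90, -190, +3.2); to 3 = (-25, -120, +1.6).
Solve a·Δx + b·Δy = Δh: det = (-90)·(-120) − (-25)·(-190) = 6050.
∂h/∂x = [(+3.2)·(-120) − (+1.6)·(-190)] / 6050 = -0.01322
∂h/∂y = [(-90)·(+1.6) − (-25)·(+3.2)] / 6050 = -0.01058
Flow = −∇h = (+0.01322 east, +0.01058 north), which points northeast.

NE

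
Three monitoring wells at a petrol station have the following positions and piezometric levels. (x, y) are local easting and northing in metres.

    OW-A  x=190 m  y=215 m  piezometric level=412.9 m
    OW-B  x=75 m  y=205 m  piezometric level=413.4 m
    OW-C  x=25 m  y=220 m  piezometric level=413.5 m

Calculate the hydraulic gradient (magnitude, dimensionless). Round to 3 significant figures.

Differences from OW-A: to OW-B (Δx, Δy, Δh) = (-115, -10, +0.5); to OW-C = (-165, 5, +0.6).
Solve a·Δx + b·Δy = Δh: det = (-115)·5 − (-165)·(-10) = -2225.
∂h/∂x = [(+0.5)·5 − (+0.6)·(-10)] / -2225 = -0.003820
∂h/∂y = [(-115)·(+0.6) − (-165)·(+0.5)] / -2225 = -0.006067
|∇h| = √(-0.003820² + -0.006067²) = 0.007169

0.00717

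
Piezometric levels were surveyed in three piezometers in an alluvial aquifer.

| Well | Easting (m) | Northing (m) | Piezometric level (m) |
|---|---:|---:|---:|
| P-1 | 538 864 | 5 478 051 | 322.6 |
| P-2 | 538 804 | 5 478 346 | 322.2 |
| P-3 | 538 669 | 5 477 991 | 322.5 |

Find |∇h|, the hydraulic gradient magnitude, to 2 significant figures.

Three-point gradient (reference P-1): Δ to P-2 = (-60, 295, -0.4), Δ to P-3 = (-195, -60, -0.1).
∂h/∂x = +0.0008753, ∂h/∂y = -0.001178 (det = 61125).
|∇h| = √(0.0008753² + -0.001178²) = 0.001468

0.0015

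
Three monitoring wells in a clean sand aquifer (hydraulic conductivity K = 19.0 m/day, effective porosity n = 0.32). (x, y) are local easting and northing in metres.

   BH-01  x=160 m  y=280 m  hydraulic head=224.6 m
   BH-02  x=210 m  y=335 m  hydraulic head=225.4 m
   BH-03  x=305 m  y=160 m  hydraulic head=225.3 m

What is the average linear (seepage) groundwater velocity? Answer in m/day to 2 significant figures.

Three-point gradient (reference BH-01): Δ to BH-02 = (50, 55, +0.8), Δ to BH-03 = (145, -120, +0.7).
∂h/∂x = +0.009624, ∂h/∂y = +0.005796 (det = -13975).
|∇h| = √(0.009624² + 0.005796²) = 0.01123
Seepage velocity v = K·i/n = 19.0 × 0.01123 / 0.32 = 0.6668 m/day.

0.67 m/day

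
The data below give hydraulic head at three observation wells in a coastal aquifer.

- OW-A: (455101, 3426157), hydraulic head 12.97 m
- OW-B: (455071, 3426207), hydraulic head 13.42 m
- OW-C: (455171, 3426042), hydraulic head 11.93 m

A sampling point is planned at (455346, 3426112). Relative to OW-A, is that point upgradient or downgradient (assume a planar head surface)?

Three-point gradient (reference OW-A): Δ to OW-B = (-30, 50, +0.45), Δ to OW-C = (70, -115, -1.04).
∂h/∂x = -0.005000, ∂h/∂y = +0.006000 (det = -50).
Head at (455346, 3426112) = 12.97 + (-0.005000)·(245) + (+0.006000)·(-45) = 11.48 m.
That is lower than the 12.97 m at OW-A, so the point is downgradient.

downgradient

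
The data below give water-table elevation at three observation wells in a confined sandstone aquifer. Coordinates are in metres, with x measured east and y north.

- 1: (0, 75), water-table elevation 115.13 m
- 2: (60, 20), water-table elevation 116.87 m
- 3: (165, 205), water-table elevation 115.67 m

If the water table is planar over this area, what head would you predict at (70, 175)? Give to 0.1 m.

114.7 m

Differences from 1: to 2 (Δx, Δy, Δh) = (60, -55, +1.74); to 3 = (165, 130, +0.54).
Determinant of the coordinate differences = 60·130 − 165·(-55) = 16875.
∂h/∂x = [(+1.74)·130 − (+0.54)·(-55)] / 16875 = +0.01516
∂h/∂y = [60·(+0.54) − 165·(+1.74)] / 16875 = -0.01509
h(70, 175) = 115.13 + (+0.01516)·(70) + (-0.01509)·(100) = 115.13 +1.062 -1.509 = 114.682 m.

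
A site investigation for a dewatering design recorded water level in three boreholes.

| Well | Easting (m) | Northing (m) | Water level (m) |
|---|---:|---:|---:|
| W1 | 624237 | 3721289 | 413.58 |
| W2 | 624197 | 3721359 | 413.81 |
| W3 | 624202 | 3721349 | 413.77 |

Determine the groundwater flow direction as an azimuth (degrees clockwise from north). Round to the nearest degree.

With h = a·x + b·y + c and W1 as origin, the differences give:
  (-40)·a + 70·b = +0.23
  (-35)·a + 60·b = +0.19
Eliminate b (×60 and ×70, subtract): 50·a = 0.500 → a = ∂h/∂x = +0.01000
Back-substitute: b = ∂h/∂y = +0.009000.
Flow direction (−∇h) has components (-0.01000 E, -0.009000 N).
Azimuth = atan2(E, N) = atan2(-0.01000, -0.009000) = 228.0° ≈ 228°.

228°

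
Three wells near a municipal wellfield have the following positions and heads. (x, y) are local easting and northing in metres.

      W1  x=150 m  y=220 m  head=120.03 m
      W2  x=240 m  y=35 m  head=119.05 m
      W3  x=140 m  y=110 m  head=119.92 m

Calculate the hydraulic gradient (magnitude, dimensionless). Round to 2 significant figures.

Taking W1 as reference: W2−W1 = (90, -185, -0.98); W3−W1 = (-10, -110, -0.11).
Solve a·Δx + b·Δy = Δh: det = 90·(-110) − (-10)·(-185) = -11750.
∂h/∂x = [(-0.98)·(-110) − (-0.11)·(-185)] / -11750 = -0.007443
∂h/∂y = [90·(-0.11) − (-10)·(-0.98)] / -11750 = +0.001677
|∇h| = √(-0.007443² + 0.001677²) = 0.00763

0.0076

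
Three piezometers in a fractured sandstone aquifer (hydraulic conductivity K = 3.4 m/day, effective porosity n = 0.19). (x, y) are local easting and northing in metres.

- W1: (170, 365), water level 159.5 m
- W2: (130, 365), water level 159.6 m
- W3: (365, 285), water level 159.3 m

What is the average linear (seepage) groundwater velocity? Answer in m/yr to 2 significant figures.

29 m/yr

With h = a·x + b·y + c and W1 as origin, the differences give:
  (-40)·a + 0·b = +0.1
  195·a + (-80)·b = -0.2
Eliminate b (×(-80) and ×0, subtract): 3200·a = -8.00 → a = ∂h/∂x = -0.002500
Back-substitute: b = ∂h/∂y = -0.003594.
|∇h| = √(-0.002500² + -0.003594²) = 0.004378
Seepage velocity v = K·i/n = 3.4 × 0.004378 / 0.19 = 0.07834 m/day = 28.61 m/yr.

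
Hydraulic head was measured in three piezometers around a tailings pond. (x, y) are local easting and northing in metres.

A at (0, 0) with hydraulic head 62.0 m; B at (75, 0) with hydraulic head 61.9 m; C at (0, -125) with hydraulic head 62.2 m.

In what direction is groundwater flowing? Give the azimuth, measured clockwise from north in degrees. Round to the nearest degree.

040°

∂h/∂x = (61.9 − 62.0) / (75 − 0) = -0.001333
∂h/∂y = (62.2 − 62.0) / (-125 − 0) = -0.001600
Flow direction (−∇h) has components (+0.001333 E, +0.001600 N).
Azimuth = atan2(E, N) = atan2(+0.001333, +0.001600) = 39.8° ≈ 040°.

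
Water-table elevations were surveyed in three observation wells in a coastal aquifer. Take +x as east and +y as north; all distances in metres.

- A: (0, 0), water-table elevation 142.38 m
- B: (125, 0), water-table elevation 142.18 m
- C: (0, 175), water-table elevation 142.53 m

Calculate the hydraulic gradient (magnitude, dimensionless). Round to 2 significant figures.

∂h/∂x = (142.18 − 142.38) / (125 − 0) = -0.001600
∂h/∂y = (142.53 − 142.38) / (175 − 0) = +0.0008571
|∇h| = √(-0.001600² + 0.0008571²) = 0.001815

0.0018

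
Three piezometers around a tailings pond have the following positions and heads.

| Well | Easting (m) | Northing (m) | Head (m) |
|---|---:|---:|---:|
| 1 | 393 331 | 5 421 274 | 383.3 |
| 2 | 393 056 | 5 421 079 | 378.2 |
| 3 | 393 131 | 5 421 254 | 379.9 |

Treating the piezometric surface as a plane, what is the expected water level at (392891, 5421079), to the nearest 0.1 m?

375.4 m

Differences from 1: to 2 (Δx, Δy, Δh) = (-275, -195, -5.1); to 3 = (-200, -20, -3.4).
Solve a·Δx + b·Δy = Δh: det = (-275)·(-20) − (-200)·(-195) = -33500.
∂h/∂x = [(-5.1)·(-20) − (-3.4)·(-195)] / -33500 = +0.01675
∂h/∂y = [(-275)·(-3.4) − (-200)·(-5.1)] / -33500 = +0.002537
h(392891, 5421079) = 383.3 + (+0.01675)·(-440) + (+0.002537)·(-195) = 383.3 -7.368 -0.495 = 375.437 m.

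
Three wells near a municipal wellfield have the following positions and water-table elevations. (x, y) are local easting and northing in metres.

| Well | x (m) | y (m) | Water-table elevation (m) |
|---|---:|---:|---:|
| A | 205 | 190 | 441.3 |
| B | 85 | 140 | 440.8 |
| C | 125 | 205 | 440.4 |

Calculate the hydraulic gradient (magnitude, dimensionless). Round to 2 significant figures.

0.015

With h = a·x + b·y + c and A as origin, the differences give:
  (-120)·a + (-50)·b = -0.5
  (-80)·a + 15·b = -0.9
Eliminate b (×15 and ×(-50), subtract): -5800·a = -52.50 → a = ∂h/∂x = +0.009052
Back-substitute: b = ∂h/∂y = -0.01172.
|∇h| = √(0.009052² + -0.01172²) = 0.01481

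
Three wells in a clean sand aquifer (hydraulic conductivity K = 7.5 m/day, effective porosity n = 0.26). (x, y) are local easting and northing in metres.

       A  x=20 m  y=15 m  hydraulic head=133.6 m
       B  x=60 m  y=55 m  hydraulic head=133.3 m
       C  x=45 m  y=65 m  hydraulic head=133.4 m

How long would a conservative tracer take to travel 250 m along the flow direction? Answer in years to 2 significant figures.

Taking A as reference: B−A = (40, 40, -0.3); C−A = (25, 50, -0.2).
Determinant of the coordinate differences = 40·50 − 25·40 = 1000.
∂h/∂x = [(-0.3)·50 − (-0.2)·40] / 1000 = -0.007000
∂h/∂y = [40·(-0.2) − 25·(-0.3)] / 1000 = -0.0005000
|∇h| = √(-0.007000² + -0.0005000²) = 0.007018
Seepage velocity v = K·i/n = 7.5 × 0.007018 / 0.26 = 0.2024 m/day.
t = 250 / 0.2024 = 1235 days = 3.38 years.

3.4 years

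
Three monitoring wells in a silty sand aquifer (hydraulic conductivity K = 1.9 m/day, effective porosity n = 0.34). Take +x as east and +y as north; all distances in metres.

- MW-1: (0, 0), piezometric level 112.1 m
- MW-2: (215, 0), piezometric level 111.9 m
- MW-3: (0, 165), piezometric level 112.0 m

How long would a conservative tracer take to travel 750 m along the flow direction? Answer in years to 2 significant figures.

∂h/∂x = (111.9 − 112.1) / (215 − 0) = -0.0009302
∂h/∂y = (112.0 − 112.1) / (165 − 0) = -0.0006061
|∇h| = √(-0.0009302² + -0.0006061²) = 0.00111
Seepage velocity v = K·i/n = 1.9 × 0.00111 / 0.34 = 0.006203 m/day.
t = 750 / 0.006203 = 1.209e+05 days = 331 years.

330 years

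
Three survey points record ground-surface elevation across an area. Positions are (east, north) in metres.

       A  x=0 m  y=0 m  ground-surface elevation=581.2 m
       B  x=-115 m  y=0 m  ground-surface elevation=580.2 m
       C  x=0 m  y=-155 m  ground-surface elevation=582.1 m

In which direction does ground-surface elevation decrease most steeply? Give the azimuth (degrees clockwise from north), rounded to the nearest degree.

∂z/∂x = (580.2 − 581.2) / (-115 − 0) = +0.008696
∂z/∂y = (582.1 − 581.2) / (-155 − 0) = -0.005806
Steepest decrease is along −∇f: components (-0.008696 E, +0.005806 N).
Azimuth = atan2(-0.008696, +0.005806) = 303.7° ≈ 304°.

304°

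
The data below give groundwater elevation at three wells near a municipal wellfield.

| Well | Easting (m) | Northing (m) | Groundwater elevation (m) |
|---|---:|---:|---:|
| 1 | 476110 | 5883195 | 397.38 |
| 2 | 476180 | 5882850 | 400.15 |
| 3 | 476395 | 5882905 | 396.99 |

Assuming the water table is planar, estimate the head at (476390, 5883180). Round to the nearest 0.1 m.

With h = a·x + b·y + c and 1 as origin, the differences give:
  70·a + (-345)·b = +2.77
  285·a + (-290)·b = -0.39
Eliminate b (×(-290) and ×(-345), subtract): 78025·a = -937.850 → a = ∂h/∂x = -0.01202
Back-substitute: b = ∂h/∂y = -0.01047.
h(476390, 5883180) = 397.38 + (-0.01202)·(280) + (-0.01047)·(-15) = 397.38 -3.366 +0.157 = 394.171 m.

394.2 m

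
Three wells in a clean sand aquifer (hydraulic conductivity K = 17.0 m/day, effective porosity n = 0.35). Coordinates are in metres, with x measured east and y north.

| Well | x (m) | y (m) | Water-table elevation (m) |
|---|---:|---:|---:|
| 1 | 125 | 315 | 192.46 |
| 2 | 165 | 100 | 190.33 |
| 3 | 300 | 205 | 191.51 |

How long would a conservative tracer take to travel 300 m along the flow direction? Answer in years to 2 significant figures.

1.7 years

Differences from 1: to 2 (Δx, Δy, Δh) = (40, -215, -2.13); to 3 = (175, -110, -0.95).
Determinant of the coordinate differences = 40·(-110) − 175·(-215) = 33225.
∂h/∂x = [(-2.13)·(-110) − (-0.95)·(-215)] / 33225 = +0.0009044
∂h/∂y = [40·(-0.95) − 175·(-2.13)] / 33225 = +0.01008
|∇h| = √(0.0009044² + 0.01008²) = 0.01012
Seepage velocity v = K·i/n = 17.0 × 0.01012 / 0.35 = 0.4915 m/day.
t = 300 / 0.4915 = 610.4 days = 1.67 years.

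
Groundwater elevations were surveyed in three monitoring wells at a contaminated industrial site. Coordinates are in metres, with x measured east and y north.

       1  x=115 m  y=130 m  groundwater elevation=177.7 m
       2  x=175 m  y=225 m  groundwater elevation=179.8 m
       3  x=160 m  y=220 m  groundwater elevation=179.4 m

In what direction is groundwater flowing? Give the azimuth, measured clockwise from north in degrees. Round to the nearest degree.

255°

With h = a·x + b·y + c and 1 as origin, the differences give:
  60·a + 95·b = +2.1
  45·a + 90·b = +1.7
Eliminate b (×90 and ×95, subtract): 1125·a = 27.50 → a = ∂h/∂x = +0.02444
Back-substitute: b = ∂h/∂y = +0.006667.
Flow direction (−∇h) has components (-0.02444 E, -0.006667 N).
Azimuth = atan2(E, N) = atan2(-0.02444, -0.006667) = 254.7° ≈ 255°.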